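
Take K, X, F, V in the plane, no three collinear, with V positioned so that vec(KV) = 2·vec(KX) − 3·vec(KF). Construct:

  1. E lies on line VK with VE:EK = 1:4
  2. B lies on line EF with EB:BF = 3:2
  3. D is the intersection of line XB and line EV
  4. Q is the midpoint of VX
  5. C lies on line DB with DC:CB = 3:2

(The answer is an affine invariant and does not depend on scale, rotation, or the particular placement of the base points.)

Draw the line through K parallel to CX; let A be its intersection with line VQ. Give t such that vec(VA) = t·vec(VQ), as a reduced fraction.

t = 5/2

Choose coordinates K = (0, 0), X = (1, 0), F = (0, 1), V = (2, -3).
1. E lies on line VK with VE:EK = 1:4 ⇒ E = (8/5, -12/5)
2. B lies on line EF with EB:BF = 3:2 ⇒ B = (16/25, -9/25)
3. D is the intersection of line XB and line EV ⇒ D = (2/5, -3/5)
4. Q is the midpoint of VX ⇒ Q = (3/2, -3/2)
5. C lies on line DB with DC:CB = 3:2 ⇒ C = (68/125, -57/125)
through K parallel to CX: direction (57/125, 57/125); meets VQ at A = (3/4, 3/4)
A = V + t·(Q−V) with t = 5/2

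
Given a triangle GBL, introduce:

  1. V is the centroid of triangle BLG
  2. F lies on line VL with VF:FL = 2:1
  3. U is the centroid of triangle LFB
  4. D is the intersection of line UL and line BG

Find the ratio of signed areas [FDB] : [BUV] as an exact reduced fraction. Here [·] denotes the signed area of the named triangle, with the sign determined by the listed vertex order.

[FDB]:[BUV] = 21/55

Work in coordinates with G = (0, 0), B = (1, 0), L = (0, 1).
1. V is the centroid of triangle BLG ⇒ V = (1/3, 1/3)
2. F lies on line VL with VF:FL = 2:1 ⇒ F = (1/9, 7/9)
3. U is the centroid of triangle LFB ⇒ U = (10/27, 16/27)
4. D is the intersection of line UL and line BG ⇒ D = (10/11, 0)
2·[FDB] = 7/99, 2·[BUV] = 5/27
[FDB]:[BUV] = 7/99:5/27 = 21/55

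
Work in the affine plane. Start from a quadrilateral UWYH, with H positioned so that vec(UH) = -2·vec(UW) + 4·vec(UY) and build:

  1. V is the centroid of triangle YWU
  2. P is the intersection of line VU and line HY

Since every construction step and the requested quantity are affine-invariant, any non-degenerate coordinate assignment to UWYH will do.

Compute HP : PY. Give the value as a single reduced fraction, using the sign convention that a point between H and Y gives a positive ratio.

Choose coordinates U = (0, 0), W = (1, 0), Y = (0, 1), H = (-2, 4).
1. V is the centroid of triangle YWU ⇒ V = (1/3, 1/3)
2. P is the intersection of line VU and line HY ⇒ P = (2/5, 2/5)
P = H + t·(Y−H) with t = 6/5, so HP:PY = t:(1−t) = 6/5:-1/5

HP:PY = -6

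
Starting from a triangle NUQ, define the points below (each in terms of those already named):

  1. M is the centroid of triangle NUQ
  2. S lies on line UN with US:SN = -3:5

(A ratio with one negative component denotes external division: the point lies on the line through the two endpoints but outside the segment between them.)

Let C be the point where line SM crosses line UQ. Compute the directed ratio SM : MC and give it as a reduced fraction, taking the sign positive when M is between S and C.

SM:MC = -11/2

Assign N = (0, 0), U = (1, 0), Q = (0, 1) — the answer is frame-independent, so this choice is without loss of generality.
1. M is the centroid of triangle NUQ ⇒ M = (1/3, 1/3)
2. S lies on line UN with US:SN = -3:5 ⇒ S = (5/2, 0)
line SM meets UQ at C = (8/11, 3/11)
M = S + t·(C−S) with t = 11/9, so SM:MC = 11/9:-2/9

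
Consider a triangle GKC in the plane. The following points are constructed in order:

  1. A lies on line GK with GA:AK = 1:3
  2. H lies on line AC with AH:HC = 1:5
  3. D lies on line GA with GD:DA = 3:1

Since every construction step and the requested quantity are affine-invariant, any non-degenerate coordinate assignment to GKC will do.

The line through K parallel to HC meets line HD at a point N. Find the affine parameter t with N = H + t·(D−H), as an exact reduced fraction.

t = -12

Choose coordinates G = (0, 0), K = (1, 0), C = (0, 1).
1. A lies on line GK with GA:AK = 1:3 ⇒ A = (1/4, 0)
2. H lies on line AC with AH:HC = 1:5 ⇒ H = (5/24, 1/6)
3. D lies on line GA with GD:DA = 3:1 ⇒ D = (3/16, 0)
through K parallel to HC: direction (-5/24, 5/6); meets HD at N = (11/24, 13/6)
N = H + t·(D−H) with t = -12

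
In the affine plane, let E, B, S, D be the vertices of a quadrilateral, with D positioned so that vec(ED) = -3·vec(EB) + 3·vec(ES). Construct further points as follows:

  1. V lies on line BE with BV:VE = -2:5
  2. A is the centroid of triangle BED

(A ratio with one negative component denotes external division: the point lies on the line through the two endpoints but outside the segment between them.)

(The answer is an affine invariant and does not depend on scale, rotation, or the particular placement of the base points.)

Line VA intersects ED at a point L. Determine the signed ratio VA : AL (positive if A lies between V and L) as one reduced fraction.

Choose coordinates E = (0, 0), B = (1, 0), S = (0, 1), D = (-3, 3).
1. V lies on line BE with BV:VE = -2:5 ⇒ V = (5/3, 0)
2. A is the centroid of triangle BED ⇒ A = (-2/3, 1)
line VA meets ED at L = (-5/4, 5/4)
A = V + t·(L−V) with t = 4/5, so VA:AL = 4/5:1/5

VA:AL = 4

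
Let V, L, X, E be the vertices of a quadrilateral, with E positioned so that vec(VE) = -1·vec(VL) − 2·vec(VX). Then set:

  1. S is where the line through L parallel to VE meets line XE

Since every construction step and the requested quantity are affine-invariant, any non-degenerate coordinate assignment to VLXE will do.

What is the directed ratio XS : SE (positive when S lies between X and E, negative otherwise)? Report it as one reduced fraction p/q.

XS:SE = -3/2

Set V = (0, 0), L = (1, 0), X = (0, 1), E = (-1, -2); any affine frame gives the same invariant.
1. S is where the line through L parallel to VE meets line XE ⇒ S = (-3, -8)
S = X + t·(E−X) with t = 3, so XS:SE = t:(1−t) = 3:-2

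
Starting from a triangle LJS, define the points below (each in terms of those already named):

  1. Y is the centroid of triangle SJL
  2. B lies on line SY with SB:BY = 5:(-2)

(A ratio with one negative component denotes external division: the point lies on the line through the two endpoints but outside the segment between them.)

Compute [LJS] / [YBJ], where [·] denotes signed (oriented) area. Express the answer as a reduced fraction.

Work in coordinates with L = (0, 0), J = (1, 0), S = (0, 1).
1. Y is the centroid of triangle SJL ⇒ Y = (1/3, 1/3)
2. B lies on line SY with SB:BY = 5:(-2) ⇒ B = (5/9, -1/9)
2·[LJS] = 1, 2·[YBJ] = 2/9
[LJS]:[YBJ] = 1:2/9 = 9/2

[LJS]:[YBJ] = 9/2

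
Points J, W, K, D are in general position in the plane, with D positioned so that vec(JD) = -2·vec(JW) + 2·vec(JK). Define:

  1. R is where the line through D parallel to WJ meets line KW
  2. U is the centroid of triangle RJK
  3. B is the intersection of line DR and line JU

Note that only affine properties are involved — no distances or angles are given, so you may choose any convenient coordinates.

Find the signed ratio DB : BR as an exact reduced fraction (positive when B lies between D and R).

Set J = (0, 0), W = (1, 0), K = (0, 1), D = (-2, 2); any affine frame gives the same invariant.
1. R is where the line through D parallel to WJ meets line KW ⇒ R = (-1, 2)
2. U is the centroid of triangle RJK ⇒ U = (-1/3, 1)
3. B is the intersection of line DR and line JU ⇒ B = (-2/3, 2)
B = D + t·(R−D) with t = 4/3, so DB:BR = t:(1−t) = 4/3:-1/3

DB:BR = -4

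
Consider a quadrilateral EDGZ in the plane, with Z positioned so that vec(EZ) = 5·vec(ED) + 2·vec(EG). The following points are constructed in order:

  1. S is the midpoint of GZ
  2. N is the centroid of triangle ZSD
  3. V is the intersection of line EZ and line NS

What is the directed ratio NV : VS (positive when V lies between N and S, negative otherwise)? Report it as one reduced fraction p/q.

Choose coordinates E = (0, 0), D = (1, 0), G = (0, 1), Z = (5, 2).
1. S is the midpoint of GZ ⇒ S = (5/2, 3/2)
2. N is the centroid of triangle ZSD ⇒ N = (17/6, 7/6)
3. V is the intersection of line EZ and line NS ⇒ V = (20/7, 8/7)
V = N + t·(S−N) with t = -1/14, so NV:VS = t:(1−t) = -1/14:15/14

NV:VS = -1/15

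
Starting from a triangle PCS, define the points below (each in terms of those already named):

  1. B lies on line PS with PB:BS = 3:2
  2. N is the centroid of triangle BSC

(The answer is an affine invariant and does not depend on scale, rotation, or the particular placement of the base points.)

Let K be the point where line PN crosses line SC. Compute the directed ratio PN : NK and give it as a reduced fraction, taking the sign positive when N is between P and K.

PN:NK = 13/2

Set P = (0, 0), C = (1, 0), S = (0, 1); any affine frame gives the same invariant.
1. B lies on line PS with PB:BS = 3:2 ⇒ B = (0, 3/5)
2. N is the centroid of triangle BSC ⇒ N = (1/3, 8/15)
line PN meets SC at K = (5/13, 8/13)
N = P + t·(K−P) with t = 13/15, so PN:NK = 13/15:2/15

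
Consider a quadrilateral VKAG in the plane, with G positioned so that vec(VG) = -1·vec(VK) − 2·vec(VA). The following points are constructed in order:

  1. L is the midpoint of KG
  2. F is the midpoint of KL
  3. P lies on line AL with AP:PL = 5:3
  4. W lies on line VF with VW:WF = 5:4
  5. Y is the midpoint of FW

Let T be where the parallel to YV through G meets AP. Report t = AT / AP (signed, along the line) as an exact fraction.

Assign V = (0, 0), K = (1, 0), A = (0, 1), G = (-1, -2) — the answer is frame-independent, so this choice is without loss of generality.
1. L is the midpoint of KG ⇒ L = (0, -1)
2. F is the midpoint of KL ⇒ F = (1/2, -1/2)
3. P lies on line AL with AP:PL = 5:3 ⇒ P = (0, -1/4)
4. W lies on line VF with VW:WF = 5:4 ⇒ W = (5/18, -5/18)
5. Y is the midpoint of FW ⇒ Y = (7/18, -7/18)
through G parallel to YV: direction (-7/18, 7/18); meets AP at T = (0, -3)
T = A + t·(P−A) with t = 16/5

t = 16/5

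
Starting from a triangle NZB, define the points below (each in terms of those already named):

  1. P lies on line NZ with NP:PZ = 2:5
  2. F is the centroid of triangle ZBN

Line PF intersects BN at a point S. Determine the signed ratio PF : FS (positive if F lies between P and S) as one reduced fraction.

PF:FS = -1/7

Set N = (0, 0), Z = (1, 0), B = (0, 1); any affine frame gives the same invariant.
1. P lies on line NZ with NP:PZ = 2:5 ⇒ P = (2/7, 0)
2. F is the centroid of triangle ZBN ⇒ F = (1/3, 1/3)
line PF meets BN at S = (0, -2)
F = P + t·(S−P) with t = -1/6, so PF:FS = -1/6:7/6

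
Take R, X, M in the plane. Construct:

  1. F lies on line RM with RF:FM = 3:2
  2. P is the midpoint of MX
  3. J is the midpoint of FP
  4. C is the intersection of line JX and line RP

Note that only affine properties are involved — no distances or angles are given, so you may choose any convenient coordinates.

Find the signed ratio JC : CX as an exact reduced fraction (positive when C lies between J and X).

JC:CX = 3/10

Assign R = (0, 0), X = (1, 0), M = (0, 1) — the answer is frame-independent, so this choice is without loss of generality.
1. F lies on line RM with RF:FM = 3:2 ⇒ F = (0, 3/5)
2. P is the midpoint of MX ⇒ P = (1/2, 1/2)
3. J is the midpoint of FP ⇒ J = (1/4, 11/20)
4. C is the intersection of line JX and line RP ⇒ C = (11/26, 11/26)
C = J + t·(X−J) with t = 3/13, so JC:CX = t:(1−t) = 3/13:10/13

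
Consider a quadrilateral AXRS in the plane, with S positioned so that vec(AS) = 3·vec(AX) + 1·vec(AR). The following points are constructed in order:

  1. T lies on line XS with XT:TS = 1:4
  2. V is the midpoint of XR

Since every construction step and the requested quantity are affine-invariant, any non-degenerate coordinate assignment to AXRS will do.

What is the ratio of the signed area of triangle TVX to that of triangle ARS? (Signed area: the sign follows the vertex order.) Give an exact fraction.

[TVX]:[ARS] = -1/10

Assign A = (0, 0), X = (1, 0), R = (0, 1), S = (3, 1) — the answer is frame-independent, so this choice is without loss of generality.
1. T lies on line XS with XT:TS = 1:4 ⇒ T = (7/5, 1/5)
2. V is the midpoint of XR ⇒ V = (1/2, 1/2)
2·[TVX] = 3/10, 2·[ARS] = -3
[TVX]:[ARS] = 3/10:-3 = -1/10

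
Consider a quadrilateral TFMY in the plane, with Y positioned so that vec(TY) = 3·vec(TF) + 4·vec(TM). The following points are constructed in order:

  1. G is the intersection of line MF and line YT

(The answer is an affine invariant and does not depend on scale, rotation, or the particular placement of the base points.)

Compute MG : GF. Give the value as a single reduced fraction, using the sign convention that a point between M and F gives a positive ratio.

Choose coordinates T = (0, 0), F = (1, 0), M = (0, 1), Y = (3, 4).
1. G is the intersection of line MF and line YT ⇒ G = (3/7, 4/7)
G = M + t·(F−M) with t = 3/7, so MG:GF = t:(1−t) = 3/7:4/7

MG:GF = 3/4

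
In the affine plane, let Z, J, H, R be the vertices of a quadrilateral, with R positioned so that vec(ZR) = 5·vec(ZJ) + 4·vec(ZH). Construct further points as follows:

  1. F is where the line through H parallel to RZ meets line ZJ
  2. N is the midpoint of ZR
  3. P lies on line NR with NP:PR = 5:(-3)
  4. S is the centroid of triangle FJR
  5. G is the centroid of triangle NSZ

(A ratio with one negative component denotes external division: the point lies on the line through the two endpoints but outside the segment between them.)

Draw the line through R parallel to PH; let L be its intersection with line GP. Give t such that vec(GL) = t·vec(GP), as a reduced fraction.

t = 124/259

Choose coordinates Z = (0, 0), J = (1, 0), H = (0, 1), R = (5, 4).
1. F is where the line through H parallel to RZ meets line ZJ ⇒ F = (-5/4, 0)
2. N is the midpoint of ZR ⇒ N = (5/2, 2)
3. P lies on line NR with NP:PR = 5:(-3) ⇒ P = (35/4, 7)
4. S is the centroid of triangle FJR ⇒ S = (19/12, 4/3)
5. G is the centroid of triangle NSZ ⇒ G = (49/36, 10/9)
through R parallel to PH: direction (-35/4, -6); meets GP at L = (725/148, 1018/259)
L = G + t·(P−G) with t = 124/259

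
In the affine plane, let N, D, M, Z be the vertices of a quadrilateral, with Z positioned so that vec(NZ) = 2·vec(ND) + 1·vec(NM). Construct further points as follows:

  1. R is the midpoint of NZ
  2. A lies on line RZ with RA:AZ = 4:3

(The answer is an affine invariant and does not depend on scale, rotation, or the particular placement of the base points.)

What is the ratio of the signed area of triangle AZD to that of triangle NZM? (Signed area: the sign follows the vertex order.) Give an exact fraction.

Work in coordinates with N = (0, 0), D = (1, 0), M = (0, 1), Z = (2, 1).
1. R is the midpoint of NZ ⇒ R = (1, 1/2)
2. A lies on line RZ with RA:AZ = 4:3 ⇒ A = (11/7, 11/14)
2·[AZD] = -3/14, 2·[NZM] = 2
[AZD]:[NZM] = -3/14:2 = -3/28

[AZD]:[NZM] = -3/28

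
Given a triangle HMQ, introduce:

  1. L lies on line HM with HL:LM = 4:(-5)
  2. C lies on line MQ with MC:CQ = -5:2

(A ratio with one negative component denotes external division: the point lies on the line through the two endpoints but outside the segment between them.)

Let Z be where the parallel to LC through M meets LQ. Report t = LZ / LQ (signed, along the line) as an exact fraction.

Set H = (0, 0), M = (1, 0), Q = (0, 1); any affine frame gives the same invariant.
1. L lies on line HM with HL:LM = 4:(-5) ⇒ L = (-4, 0)
2. C lies on line MQ with MC:CQ = -5:2 ⇒ C = (-2/3, 5/3)
through M parallel to LC: direction (10/3, 5/3); meets LQ at Z = (6, 5/2)
Z = L + t·(Q−L) with t = 5/2

t = 5/2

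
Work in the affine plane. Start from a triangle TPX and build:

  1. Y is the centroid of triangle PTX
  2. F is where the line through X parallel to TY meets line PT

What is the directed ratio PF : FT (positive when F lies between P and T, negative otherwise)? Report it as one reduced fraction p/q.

Work in coordinates with T = (0, 0), P = (1, 0), X = (0, 1).
1. Y is the centroid of triangle PTX ⇒ Y = (1/3, 1/3)
2. F is where the line through X parallel to TY meets line PT ⇒ F = (-1, 0)
F = P + t·(T−P) with t = 2, so PF:FT = t:(1−t) = 2:-1

PF:FT = -2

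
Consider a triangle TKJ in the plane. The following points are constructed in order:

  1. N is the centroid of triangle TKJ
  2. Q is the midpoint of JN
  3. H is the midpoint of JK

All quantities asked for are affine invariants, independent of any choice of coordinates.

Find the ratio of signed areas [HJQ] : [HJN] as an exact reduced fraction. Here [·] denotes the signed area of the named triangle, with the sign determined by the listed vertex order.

Set T = (0, 0), K = (1, 0), J = (0, 1); any affine frame gives the same invariant.
1. N is the centroid of triangle TKJ ⇒ N = (1/3, 1/3)
2. Q is the midpoint of JN ⇒ Q = (1/6, 2/3)
3. H is the midpoint of JK ⇒ H = (1/2, 1/2)
2·[HJQ] = 1/12, 2·[HJN] = 1/6
[HJQ]:[HJN] = 1/12:1/6 = 1/2

[HJQ]:[HJN] = 1/2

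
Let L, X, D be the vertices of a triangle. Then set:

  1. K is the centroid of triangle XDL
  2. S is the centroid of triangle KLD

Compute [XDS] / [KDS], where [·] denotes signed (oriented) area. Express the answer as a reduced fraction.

Assign L = (0, 0), X = (1, 0), D = (0, 1) — the answer is frame-independent, so this choice is without loss of generality.
1. K is the centroid of triangle XDL ⇒ K = (1/3, 1/3)
2. S is the centroid of triangle KLD ⇒ S = (1/9, 4/9)
2·[XDS] = 4/9, 2·[KDS] = 1/9
[XDS]:[KDS] = 4/9:1/9 = 4

[XDS]:[KDS] = 4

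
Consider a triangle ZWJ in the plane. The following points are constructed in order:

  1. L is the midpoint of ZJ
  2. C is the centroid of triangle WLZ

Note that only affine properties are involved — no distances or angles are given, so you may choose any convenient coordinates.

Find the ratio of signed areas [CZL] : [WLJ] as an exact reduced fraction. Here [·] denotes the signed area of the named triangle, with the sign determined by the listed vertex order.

Assign Z = (0, 0), W = (1, 0), J = (0, 1) — the answer is frame-independent, so this choice is without loss of generality.
1. L is the midpoint of ZJ ⇒ L = (0, 1/2)
2. C is the centroid of triangle WLZ ⇒ C = (1/3, 1/6)
2·[CZL] = -1/6, 2·[WLJ] = -1/2
[CZL]:[WLJ] = -1/6:-1/2 = 1/3

[CZL]:[WLJ] = 1/3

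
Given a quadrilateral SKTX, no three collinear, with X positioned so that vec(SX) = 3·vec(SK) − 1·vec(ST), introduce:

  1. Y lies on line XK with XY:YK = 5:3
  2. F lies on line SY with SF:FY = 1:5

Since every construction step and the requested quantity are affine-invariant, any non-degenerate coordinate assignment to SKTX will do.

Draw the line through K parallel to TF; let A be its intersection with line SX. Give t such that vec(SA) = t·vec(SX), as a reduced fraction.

t = 51/139

Work in coordinates with S = (0, 0), K = (1, 0), T = (0, 1), X = (3, -1).
1. Y lies on line XK with XY:YK = 5:3 ⇒ Y = (7/4, -3/8)
2. F lies on line SY with SF:FY = 1:5 ⇒ F = (7/24, -1/16)
through K parallel to TF: direction (7/24, -17/16); meets SX at A = (153/139, -51/139)
A = S + t·(X−S) with t = 51/139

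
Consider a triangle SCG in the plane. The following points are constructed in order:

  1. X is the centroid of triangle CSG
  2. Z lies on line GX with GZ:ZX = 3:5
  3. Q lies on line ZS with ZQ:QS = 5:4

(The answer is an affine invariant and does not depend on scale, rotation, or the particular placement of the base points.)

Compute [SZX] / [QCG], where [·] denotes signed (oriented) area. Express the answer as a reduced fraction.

[SZX]:[QCG] = -15/44

Set S = (0, 0), C = (1, 0), G = (0, 1); any affine frame gives the same invariant.
1. X is the centroid of triangle CSG ⇒ X = (1/3, 1/3)
2. Z lies on line GX with GZ:ZX = 3:5 ⇒ Z = (1/8, 3/4)
3. Q lies on line ZS with ZQ:QS = 5:4 ⇒ Q = (1/18, 1/3)
2·[SZX] = -5/24, 2·[QCG] = 11/18
[SZX]:[QCG] = -5/24:11/18 = -15/44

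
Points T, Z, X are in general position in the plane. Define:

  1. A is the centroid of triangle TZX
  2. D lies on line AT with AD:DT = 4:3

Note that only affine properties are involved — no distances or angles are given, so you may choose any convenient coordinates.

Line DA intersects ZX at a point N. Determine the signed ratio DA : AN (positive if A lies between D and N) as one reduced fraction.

Assign T = (0, 0), Z = (1, 0), X = (0, 1) — the answer is frame-independent, so this choice is without loss of generality.
1. A is the centroid of triangle TZX ⇒ A = (1/3, 1/3)
2. D lies on line AT with AD:DT = 4:3 ⇒ D = (1/7, 1/7)
line DA meets ZX at N = (1/2, 1/2)
A = D + t·(N−D) with t = 8/15, so DA:AN = 8/15:7/15

DA:AN = 8/7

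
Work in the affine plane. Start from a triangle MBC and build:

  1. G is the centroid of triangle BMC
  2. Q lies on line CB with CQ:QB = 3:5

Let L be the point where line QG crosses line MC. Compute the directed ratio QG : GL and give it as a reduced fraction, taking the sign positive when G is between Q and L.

Set M = (0, 0), B = (1, 0), C = (0, 1); any affine frame gives the same invariant.
1. G is the centroid of triangle BMC ⇒ G = (1/3, 1/3)
2. Q lies on line CB with CQ:QB = 3:5 ⇒ Q = (3/8, 5/8)
line QG meets MC at L = (0, -2)
G = Q + t·(L−Q) with t = 1/9, so QG:GL = 1/9:8/9

QG:GL = 1/8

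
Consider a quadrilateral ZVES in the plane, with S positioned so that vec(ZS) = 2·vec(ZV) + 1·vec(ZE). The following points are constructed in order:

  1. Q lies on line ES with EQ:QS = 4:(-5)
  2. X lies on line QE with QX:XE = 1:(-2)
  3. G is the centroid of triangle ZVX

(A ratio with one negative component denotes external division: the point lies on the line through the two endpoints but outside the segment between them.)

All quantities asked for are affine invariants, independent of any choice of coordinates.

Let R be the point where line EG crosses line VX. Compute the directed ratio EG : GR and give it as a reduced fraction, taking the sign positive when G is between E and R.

Work in coordinates with Z = (0, 0), V = (1, 0), E = (0, 1), S = (2, 1).
1. Q lies on line ES with EQ:QS = 4:(-5) ⇒ Q = (-8, 1)
2. X lies on line QE with QX:XE = 1:(-2) ⇒ X = (-16, 1)
3. G is the centroid of triangle ZVX ⇒ G = (-5, 1/3)
line EG meets VX at R = (-240/49, 17/49)
G = E + t·(R−E) with t = 49/48, so EG:GR = 49/48:-1/48

EG:GR = -49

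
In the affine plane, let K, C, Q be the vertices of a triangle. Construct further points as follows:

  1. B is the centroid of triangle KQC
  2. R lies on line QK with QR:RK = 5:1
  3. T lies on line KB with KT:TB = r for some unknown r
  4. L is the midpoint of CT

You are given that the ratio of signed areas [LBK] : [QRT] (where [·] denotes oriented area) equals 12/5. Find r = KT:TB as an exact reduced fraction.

Set K = (0, 0), C = (1, 0), Q = (0, 1); any affine frame gives the same invariant.
1. B is the centroid of triangle KQC ⇒ B = (1/3, 1/3)
2. R lies on line QK with QR:RK = 5:1 ⇒ R = (0, 1/6)
3. With KT:TB = r, write λ = r/(r+1) so T = K + λ·(B−K); T is affine-linear in λ
4. L is the midpoint of CT ⇒ L is an affine combination of earlier points and hence also affine-linear in λ
Every point depending on T is an affine combination of T and λ-independent points, so each such coordinate is linear in λ; the λ² term in each signed area is a multiple of (B−K)×(B−K) = 0, so 2·[LBK] and 2·[QRT] are each linear in λ. Evaluating at λ=0 and λ=1:
  2·[LBK] = 1/6,   2·[QRT] = 5/18·λ
So [LBK]:[QRT] = (1/6) / (5/18·λ). Setting this equal to 12/5:
  1/6 = 12/5·(5/18·λ)  ⇒  λ = 1/4
Then r = λ/(1−λ) = (1/4)/(3/4) = 1/3. Check: with r = 1/3, T = (1/12, 1/12) and [LBK]:[QRT] = 12/5 as required.

r = 1/3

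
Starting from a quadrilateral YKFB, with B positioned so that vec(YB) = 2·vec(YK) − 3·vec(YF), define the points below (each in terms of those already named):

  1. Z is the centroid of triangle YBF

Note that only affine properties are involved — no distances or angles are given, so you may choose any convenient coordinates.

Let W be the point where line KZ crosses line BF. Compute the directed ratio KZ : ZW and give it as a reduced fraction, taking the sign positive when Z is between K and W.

KZ:ZW = -4

Assign Y = (0, 0), K = (1, 0), F = (0, 1), B = (2, -3) — the answer is frame-independent, so this choice is without loss of generality.
1. Z is the centroid of triangle YBF ⇒ Z = (2/3, -2/3)
line KZ meets BF at W = (3/4, -1/2)
Z = K + t·(W−K) with t = 4/3, so KZ:ZW = 4/3:-1/3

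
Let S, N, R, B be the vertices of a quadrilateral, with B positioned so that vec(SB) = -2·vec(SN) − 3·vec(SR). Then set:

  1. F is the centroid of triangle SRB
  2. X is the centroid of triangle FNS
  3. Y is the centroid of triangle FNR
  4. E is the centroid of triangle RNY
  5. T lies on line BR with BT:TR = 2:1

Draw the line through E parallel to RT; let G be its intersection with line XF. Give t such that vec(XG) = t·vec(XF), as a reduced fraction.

Work in coordinates with S = (0, 0), N = (1, 0), R = (0, 1), B = (-2, -3).
1. F is the centroid of triangle SRB ⇒ F = (-2/3, -2/3)
2. X is the centroid of triangle FNS ⇒ X = (1/9, -2/9)
3. Y is the centroid of triangle FNR ⇒ Y = (1/9, 1/9)
4. E is the centroid of triangle RNY ⇒ E = (10/27, 10/27)
5. T lies on line BR with BT:TR = 2:1 ⇒ T = (-2/3, -1/3)
through E parallel to RT: direction (-2/3, -4/3); meets XF at G = (8/135, -34/135)
G = X + t·(F−X) with t = 1/15

t = 1/15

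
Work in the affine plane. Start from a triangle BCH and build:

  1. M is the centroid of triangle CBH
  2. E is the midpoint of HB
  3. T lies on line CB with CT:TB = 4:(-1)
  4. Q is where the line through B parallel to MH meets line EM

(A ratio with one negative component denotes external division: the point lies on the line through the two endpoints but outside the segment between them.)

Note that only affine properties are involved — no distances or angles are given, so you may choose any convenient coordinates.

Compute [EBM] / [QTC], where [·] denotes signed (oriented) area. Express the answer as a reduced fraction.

Choose coordinates B = (0, 0), C = (1, 0), H = (0, 1).
1. M is the centroid of triangle CBH ⇒ M = (1/3, 1/3)
2. E is the midpoint of HB ⇒ E = (0, 1/2)
3. T lies on line CB with CT:TB = 4:(-1) ⇒ T = (-1/3, 0)
4. Q is where the line through B parallel to MH meets line EM ⇒ Q = (-1/3, 2/3)
2·[EBM] = 1/6, 2·[QTC] = 8/9
[EBM]:[QTC] = 1/6:8/9 = 3/16

[EBM]:[QTC] = 3/16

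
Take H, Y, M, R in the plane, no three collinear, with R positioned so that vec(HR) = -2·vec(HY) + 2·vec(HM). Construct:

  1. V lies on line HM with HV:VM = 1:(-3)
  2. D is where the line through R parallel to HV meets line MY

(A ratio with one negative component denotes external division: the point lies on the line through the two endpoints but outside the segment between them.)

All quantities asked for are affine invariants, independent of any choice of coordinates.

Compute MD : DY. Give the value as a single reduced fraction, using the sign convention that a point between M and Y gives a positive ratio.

MD:DY = -2/3

Set H = (0, 0), Y = (1, 0), M = (0, 1), R = (-2, 2); any affine frame gives the same invariant.
1. V lies on line HM with HV:VM = 1:(-3) ⇒ V = (0, -1/2)
2. D is where the line through R parallel to HV meets line MY ⇒ D = (-2, 3)
D = M + t·(Y−M) with t = -2, so MD:DY = t:(1−t) = -2:3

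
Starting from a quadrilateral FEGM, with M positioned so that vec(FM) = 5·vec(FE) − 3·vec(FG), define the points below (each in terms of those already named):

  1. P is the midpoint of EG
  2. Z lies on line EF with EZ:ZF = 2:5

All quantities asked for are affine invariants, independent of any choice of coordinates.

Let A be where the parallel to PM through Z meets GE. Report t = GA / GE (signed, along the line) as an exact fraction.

Assign F = (0, 0), E = (1, 0), G = (0, 1), M = (5, -3) — the answer is frame-independent, so this choice is without loss of generality.
1. P is the midpoint of EG ⇒ P = (1/2, 1/2)
2. Z lies on line EF with EZ:ZF = 2:5 ⇒ Z = (5/7, 0)
through Z parallel to PM: direction (9/2, -7/2); meets GE at A = (2, -1)
A = G + t·(E−G) with t = 2

t = 2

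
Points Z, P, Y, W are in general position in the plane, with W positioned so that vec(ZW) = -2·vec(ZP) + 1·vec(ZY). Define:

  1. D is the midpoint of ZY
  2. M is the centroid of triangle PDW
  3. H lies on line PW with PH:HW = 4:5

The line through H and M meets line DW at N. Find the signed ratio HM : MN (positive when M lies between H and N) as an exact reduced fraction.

HM:MN = 2/3

Assign Z = (0, 0), P = (1, 0), Y = (0, 1), W = (-2, 1) — the answer is frame-independent, so this choice is without loss of generality.
1. D is the midpoint of ZY ⇒ D = (0, 1/2)
2. M is the centroid of triangle PDW ⇒ M = (-1/3, 1/2)
3. H lies on line PW with PH:HW = 4:5 ⇒ H = (-1/3, 4/9)
line HM meets DW at N = (-1/3, 7/12)
M = H + t·(N−H) with t = 2/5, so HM:MN = 2/5:3/5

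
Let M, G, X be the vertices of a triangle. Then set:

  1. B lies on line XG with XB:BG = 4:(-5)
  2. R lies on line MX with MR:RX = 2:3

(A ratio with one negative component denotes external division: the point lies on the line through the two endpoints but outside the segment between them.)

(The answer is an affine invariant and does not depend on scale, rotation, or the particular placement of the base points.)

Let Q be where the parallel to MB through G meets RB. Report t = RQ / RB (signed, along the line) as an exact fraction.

Work in coordinates with M = (0, 0), G = (1, 0), X = (0, 1).
1. B lies on line XG with XB:BG = 4:(-5) ⇒ B = (-4, 5)
2. R lies on line MX with MR:RX = 2:3 ⇒ R = (0, 2/5)
through G parallel to MB: direction (-4, 5); meets RB at Q = (17/2, -75/8)
Q = R + t·(B−R) with t = -17/8

t = -17/8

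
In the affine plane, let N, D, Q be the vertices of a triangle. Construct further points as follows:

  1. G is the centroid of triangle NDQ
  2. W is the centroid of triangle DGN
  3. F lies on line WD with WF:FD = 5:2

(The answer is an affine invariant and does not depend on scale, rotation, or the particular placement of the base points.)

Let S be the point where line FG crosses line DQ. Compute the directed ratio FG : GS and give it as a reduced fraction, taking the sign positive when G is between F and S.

Choose coordinates N = (0, 0), D = (1, 0), Q = (0, 1).
1. G is the centroid of triangle NDQ ⇒ G = (1/3, 1/3)
2. W is the centroid of triangle DGN ⇒ W = (4/9, 1/9)
3. F lies on line WD with WF:FD = 5:2 ⇒ F = (53/63, 2/63)
line FG meets DQ at S = (15/13, -2/13)
G = F + t·(S−F) with t = -13/8, so FG:GS = -13/8:21/8

FG:GS = -13/21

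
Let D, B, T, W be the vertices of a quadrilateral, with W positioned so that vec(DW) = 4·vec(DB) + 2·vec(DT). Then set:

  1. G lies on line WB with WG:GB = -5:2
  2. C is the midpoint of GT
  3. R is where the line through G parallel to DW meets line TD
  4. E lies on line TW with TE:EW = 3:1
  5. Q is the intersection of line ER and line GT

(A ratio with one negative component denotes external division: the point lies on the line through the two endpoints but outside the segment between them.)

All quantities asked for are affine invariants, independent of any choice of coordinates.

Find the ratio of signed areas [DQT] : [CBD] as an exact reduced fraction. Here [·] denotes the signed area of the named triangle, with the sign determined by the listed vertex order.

Assign D = (0, 0), B = (1, 0), T = (0, 1), W = (4, 2) — the answer is frame-independent, so this choice is without loss of generality.
1. G lies on line WB with WG:GB = -5:2 ⇒ G = (-1, -4/3)
2. C is the midpoint of GT ⇒ C = (-1/2, -1/6)
3. R is where the line through G parallel to DW meets line TD ⇒ R = (0, -5/6)
4. E lies on line TW with TE:EW = 3:1 ⇒ E = (3, 7/4)
5. Q is the intersection of line ER and line GT ⇒ Q = (-66/53, -101/53)
2·[DQT] = -66/53, 2·[CBD] = 1/6
[DQT]:[CBD] = -66/53:1/6 = -396/53

[DQT]:[CBD] = -396/53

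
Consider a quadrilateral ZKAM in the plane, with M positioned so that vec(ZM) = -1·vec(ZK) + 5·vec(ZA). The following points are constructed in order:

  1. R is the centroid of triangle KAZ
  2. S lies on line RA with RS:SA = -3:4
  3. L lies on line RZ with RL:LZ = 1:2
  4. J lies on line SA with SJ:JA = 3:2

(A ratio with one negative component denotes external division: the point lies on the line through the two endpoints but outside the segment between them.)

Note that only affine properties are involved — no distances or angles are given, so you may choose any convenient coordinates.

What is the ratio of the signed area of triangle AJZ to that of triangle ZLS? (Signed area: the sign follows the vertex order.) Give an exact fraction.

Set Z = (0, 0), K = (1, 0), A = (0, 1), M = (-1, 5); any affine frame gives the same invariant.
1. R is the centroid of triangle KAZ ⇒ R = (1/3, 1/3)
2. S lies on line RA with RS:SA = -3:4 ⇒ S = (4/3, -5/3)
3. L lies on line RZ with RL:LZ = 1:2 ⇒ L = (2/9, 2/9)
4. J lies on line SA with SJ:JA = 3:2 ⇒ J = (8/15, -1/15)
2·[AJZ] = -8/15, 2·[ZLS] = -2/3
[AJZ]:[ZLS] = -8/15:-2/3 = 4/5

[AJZ]:[ZLS] = 4/5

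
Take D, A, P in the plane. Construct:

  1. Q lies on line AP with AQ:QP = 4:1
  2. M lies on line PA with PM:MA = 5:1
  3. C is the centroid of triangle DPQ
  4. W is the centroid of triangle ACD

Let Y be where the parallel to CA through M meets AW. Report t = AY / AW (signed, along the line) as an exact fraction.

t = -5/18

Choose coordinates D = (0, 0), A = (1, 0), P = (0, 1).
1. Q lies on line AP with AQ:QP = 4:1 ⇒ Q = (1/5, 4/5)
2. M lies on line PA with PM:MA = 5:1 ⇒ M = (5/6, 1/6)
3. C is the centroid of triangle DPQ ⇒ C = (1/15, 3/5)
4. W is the centroid of triangle ACD ⇒ W = (16/45, 1/5)
through M parallel to CA: direction (14/15, -3/5); meets AW at Y = (191/162, -1/18)
Y = A + t·(W−A) with t = -5/18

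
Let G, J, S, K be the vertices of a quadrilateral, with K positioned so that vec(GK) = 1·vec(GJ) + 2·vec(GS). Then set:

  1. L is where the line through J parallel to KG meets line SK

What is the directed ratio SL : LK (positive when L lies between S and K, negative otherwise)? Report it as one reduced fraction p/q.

Choose coordinates G = (0, 0), J = (1, 0), S = (0, 1), K = (1, 2).
1. L is where the line through J parallel to KG meets line SK ⇒ L = (3, 4)
L = S + t·(K−S) with t = 3, so SL:LK = t:(1−t) = 3:-2

SL:LK = -3/2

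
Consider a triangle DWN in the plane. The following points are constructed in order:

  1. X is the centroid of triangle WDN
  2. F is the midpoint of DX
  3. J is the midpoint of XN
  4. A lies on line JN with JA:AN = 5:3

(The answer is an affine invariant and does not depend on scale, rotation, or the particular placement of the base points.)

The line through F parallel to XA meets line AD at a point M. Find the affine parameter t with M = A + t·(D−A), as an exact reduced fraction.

t = 1/2

Work in coordinates with D = (0, 0), W = (1, 0), N = (0, 1).
1. X is the centroid of triangle WDN ⇒ X = (1/3, 1/3)
2. F is the midpoint of DX ⇒ F = (1/6, 1/6)
3. J is the midpoint of XN ⇒ J = (1/6, 2/3)
4. A lies on line JN with JA:AN = 5:3 ⇒ A = (1/16, 7/8)
through F parallel to XA: direction (-13/48, 13/24); meets AD at M = (1/32, 7/16)
M = A + t·(D−A) with t = 1/2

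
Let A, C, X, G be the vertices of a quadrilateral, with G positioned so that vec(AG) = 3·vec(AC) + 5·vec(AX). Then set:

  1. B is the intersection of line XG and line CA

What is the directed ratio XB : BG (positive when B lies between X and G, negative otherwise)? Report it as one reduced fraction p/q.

XB:BG = -1/5

Work in coordinates with A = (0, 0), C = (1, 0), X = (0, 1), G = (3, 5).
1. B is the intersection of line XG and line CA ⇒ B = (-3/4, 0)
B = X + t·(G−X) with t = -1/4, so XB:BG = t:(1−t) = -1/4:5/4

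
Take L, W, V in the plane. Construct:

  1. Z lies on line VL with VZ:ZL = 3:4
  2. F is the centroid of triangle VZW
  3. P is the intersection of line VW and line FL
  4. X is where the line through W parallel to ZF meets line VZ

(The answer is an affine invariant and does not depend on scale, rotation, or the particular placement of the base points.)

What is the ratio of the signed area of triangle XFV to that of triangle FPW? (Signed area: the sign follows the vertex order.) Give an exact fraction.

[XFV]:[FPW] = -36/11

Set L = (0, 0), W = (1, 0), V = (0, 1); any affine frame gives the same invariant.
1. Z lies on line VL with VZ:ZL = 3:4 ⇒ Z = (0, 4/7)
2. F is the centroid of triangle VZW ⇒ F = (1/3, 11/21)
3. P is the intersection of line VW and line FL ⇒ P = (7/18, 11/18)
4. X is where the line through W parallel to ZF meets line VZ ⇒ X = (0, 1/7)
2·[XFV] = 2/7, 2·[FPW] = -11/126
[XFV]:[FPW] = 2/7:-11/126 = -36/11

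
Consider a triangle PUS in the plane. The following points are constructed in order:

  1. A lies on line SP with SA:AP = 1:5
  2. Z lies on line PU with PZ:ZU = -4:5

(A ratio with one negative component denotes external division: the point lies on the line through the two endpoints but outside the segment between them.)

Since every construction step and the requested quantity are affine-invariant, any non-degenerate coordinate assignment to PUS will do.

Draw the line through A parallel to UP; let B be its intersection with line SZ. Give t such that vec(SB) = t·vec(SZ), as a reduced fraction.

Set P = (0, 0), U = (1, 0), S = (0, 1); any affine frame gives the same invariant.
1. A lies on line SP with SA:AP = 1:5 ⇒ A = (0, 5/6)
2. Z lies on line PU with PZ:ZU = -4:5 ⇒ Z = (-4, 0)
through A parallel to UP: direction (-1, 0); meets SZ at B = (-2/3, 5/6)
B = S + t·(Z−S) with t = 1/6

t = 1/6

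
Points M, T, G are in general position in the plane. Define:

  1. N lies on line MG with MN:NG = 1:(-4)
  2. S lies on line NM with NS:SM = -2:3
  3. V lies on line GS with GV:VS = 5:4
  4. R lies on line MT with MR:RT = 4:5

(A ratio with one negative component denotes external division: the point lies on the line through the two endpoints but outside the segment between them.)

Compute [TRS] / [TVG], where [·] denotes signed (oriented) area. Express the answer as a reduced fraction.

[TRS]:[TVG] = -1/2

Choose coordinates M = (0, 0), T = (1, 0), G = (0, 1).
1. N lies on line MG with MN:NG = 1:(-4) ⇒ N = (0, -1/3)
2. S lies on line NM with NS:SM = -2:3 ⇒ S = (0, -1)
3. V lies on line GS with GV:VS = 5:4 ⇒ V = (0, -1/9)
4. R lies on line MT with MR:RT = 4:5 ⇒ R = (4/9, 0)
2·[TRS] = 5/9, 2·[TVG] = -10/9
[TRS]:[TVG] = 5/9:-10/9 = -1/2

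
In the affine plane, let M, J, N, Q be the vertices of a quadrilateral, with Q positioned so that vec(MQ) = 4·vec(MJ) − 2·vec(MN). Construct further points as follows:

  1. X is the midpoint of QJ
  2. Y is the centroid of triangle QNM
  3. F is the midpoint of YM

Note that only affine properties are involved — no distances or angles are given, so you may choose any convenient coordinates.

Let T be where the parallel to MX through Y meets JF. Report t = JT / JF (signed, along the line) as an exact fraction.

t = 2/3

Assign M = (0, 0), J = (1, 0), N = (0, 1), Q = (4, -2) — the answer is frame-independent, so this choice is without loss of generality.
1. X is the midpoint of QJ ⇒ X = (5/2, -1)
2. Y is the centroid of triangle QNM ⇒ Y = (4/3, -1/3)
3. F is the midpoint of YM ⇒ F = (2/3, -1/6)
through Y parallel to MX: direction (5/2, -1); meets JF at T = (7/9, -1/9)
T = J + t·(F−J) with t = 2/3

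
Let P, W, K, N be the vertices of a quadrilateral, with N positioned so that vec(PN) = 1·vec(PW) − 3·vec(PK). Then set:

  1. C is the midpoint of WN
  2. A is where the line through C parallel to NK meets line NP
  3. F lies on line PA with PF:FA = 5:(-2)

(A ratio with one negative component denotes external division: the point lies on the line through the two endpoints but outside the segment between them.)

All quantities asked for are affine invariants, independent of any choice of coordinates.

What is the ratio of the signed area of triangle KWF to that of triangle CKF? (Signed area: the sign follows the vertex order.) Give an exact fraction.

[KWF]:[CKF] = -112/37

Work in coordinates with P = (0, 0), W = (1, 0), K = (0, 1), N = (1, -3).
1. C is the midpoint of WN ⇒ C = (1, -3/2)
2. A is where the line through C parallel to NK meets line NP ⇒ A = (5/2, -15/2)
3. F lies on line PA with PF:FA = 5:(-2) ⇒ F = (25/6, -25/2)
2·[KWF] = -28/3, 2·[CKF] = 37/12
[KWF]:[CKF] = -28/3:37/12 = -112/37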